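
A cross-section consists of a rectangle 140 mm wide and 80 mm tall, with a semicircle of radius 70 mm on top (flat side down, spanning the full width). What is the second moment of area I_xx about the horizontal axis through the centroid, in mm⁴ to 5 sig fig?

I_xx ≈ 3.0776 × 10⁷ mm⁴

Split into non-overlapping primitives; take the origin at the lower-left of the bounding box.
Rectangular body: 140 × 80, A = 11 200 mm², y = 40 mm, Ī = 5 973 333 mm⁴.
Semicircular cap: semicircle r = 70, A = 7696.902 mm², y = 109.7089 mm, Ī = 2 635 265 mm⁴.
Centroid: ȳ = ΣA·y / ΣA = 68.39316 mm.
Transfer each piece to the horizontal axis through the centroid using Ī + A·d² with d = y − 68.39316:
  rectangular body: d = -28.39316 mm → contributes +15 002 454 mm⁴
  semicircular cap: d = 41.31576 mm → contributes +15 773 817 mm⁴
Total I = 30 776 271 mm⁴.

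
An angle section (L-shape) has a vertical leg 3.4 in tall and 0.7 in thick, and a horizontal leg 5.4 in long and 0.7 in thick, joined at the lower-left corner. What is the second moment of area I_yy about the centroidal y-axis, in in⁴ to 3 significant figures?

Treat the section as a set of non-overlapping primitives; coordinates are from the bounding-box lower-left.
Vertical leg: 0.7 × 3.4, A = 2.38 in², x = 0.35 in, Ī = 0.097183 in⁴.
Horizontal leg (remainder): 4.7 × 0.7, A = 3.29 in², x = 3.05 in, Ī = 6.0563 in⁴.
Centroid: x̄ = ΣA·x / ΣA = 1.9167 in.
Transfer each piece to the centroidal y-axis using Ī + A·d² with d = x − 1.9167:
  vertical leg: d = -1.5667 in → contributes +5.9388 in⁴
  horizontal leg (remainder): d = 1.1333 in → contributes +10.282 in⁴
Total I = 16.221 in⁴.

I_yy ≈ 16.2 in⁴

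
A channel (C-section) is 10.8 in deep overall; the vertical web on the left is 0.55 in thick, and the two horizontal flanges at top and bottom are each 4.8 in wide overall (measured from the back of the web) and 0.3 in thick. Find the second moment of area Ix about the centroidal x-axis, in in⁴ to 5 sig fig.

Ix ≈ 128.04 in⁴

Split into non-overlapping primitives; take the origin at the lower-left of the bounding box.
Web: 0.55 × 10.8, A = 5.94 in², y = 5.4 in, Ī = 57.7368 in⁴.
Top flange (beyond web): 4.25 × 0.3, A = 1.275 in², y = 10.65 in, Ī = 0.0095625 in⁴.
Bottom flange (beyond web): 4.25 × 0.3, A = 1.275 in², y = 0.15 in, Ī = 0.0095625 in⁴.
By symmetry the centroid is at mid-height, ȳ = 5.4 in.
Transfer each piece to the centroidal x-axis using Ī + A·d² with d = y − 5.4:
  web: d = 0 in → contributes +57.7368 in⁴
  top flange (beyond web): d = 5.25 in → contributes +35.15175 in⁴
  bottom flange (beyond web): d = -5.25 in → contributes +35.15175 in⁴
Total I = 128.0403 in⁴.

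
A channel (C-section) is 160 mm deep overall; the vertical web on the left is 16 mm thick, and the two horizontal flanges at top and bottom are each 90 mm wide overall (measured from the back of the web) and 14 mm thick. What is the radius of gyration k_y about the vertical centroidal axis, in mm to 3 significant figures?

Decompose the section into non-overlapping parts with the origin at the bottom-left of its bounding rectangle.
Web: 16 × 160, A = 2 560 mm², x = 8 mm, Ī = 54 613 mm⁴.
Top flange (beyond web): 74 × 14, A = 1 036 mm², x = 53 mm, Ī = 472 761 mm⁴.
Bottom flange (beyond web): 74 × 14, A = 1 036 mm², x = 53 mm, Ī = 472 761 mm⁴.
Centroid: x̄ = ΣA·x / ΣA = 28.13 mm.
Transfer each piece to the vertical centroidal axis using Ī + A·d² with d = x − 28.13:
  web: d = -20.13 mm → contributes +1 091 921 mm⁴
  top flange (beyond web): d = 24.87 mm → contributes +1 113 569 mm⁴
  bottom flange (beyond web): d = 24.87 mm → contributes +1 113 569 mm⁴
Total I = 3 319 058 mm⁴.
Radius of gyration: k = √(I/A) = √(3 319 058 / 4 632) = 26.768 mm.

k_y ≈ 26.8 mm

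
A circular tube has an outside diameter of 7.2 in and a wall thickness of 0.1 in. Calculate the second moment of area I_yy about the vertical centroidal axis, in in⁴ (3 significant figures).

I_yy ≈ 14.1 in⁴

Split into non-overlapping primitives; take the origin at the lower-left of the bounding box.
Outer circle: ⌀7.2, A = 40.715 in², x = 3.6 in, Ī = 131.92 in⁴.
Bore (subtracted): ⌀7, A = 38.485 in², x = 3.6 in, Ī = 117.86 in⁴.
By symmetry the centroid is at mid-width, x̄ = 3.6 in.
All pieces are centred on the vertical centroidal axis, so I = ΣĪ (holes subtracted) = 14.058 in⁴.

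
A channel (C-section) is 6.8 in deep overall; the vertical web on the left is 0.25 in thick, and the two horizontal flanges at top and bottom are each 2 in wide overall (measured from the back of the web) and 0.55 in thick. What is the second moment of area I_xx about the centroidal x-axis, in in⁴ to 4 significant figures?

I_xx ≈ 25.40 in⁴

Break the section into simple shapes (no overlaps), measuring from the bottom-left corner of the bounding box.
Web: 0.25 × 6.8, A = 1.7 in², y = 3.4 in, Ī = 6.55067 in⁴.
Top flange (beyond web): 1.75 × 0.55, A = 0.9625 in², y = 6.525 in, Ī = 0.024263 in⁴.
Bottom flange (beyond web): 1.75 × 0.55, A = 0.9625 in², y = 0.275 in, Ī = 0.024263 in⁴.
By symmetry the centroid is at mid-height, ȳ = 3.4 in.
Transfer each piece to the centroidal x-axis using Ī + A·d² with d = y − 3.4:
  web: d = 0 in → contributes +6.55067 in⁴
  top flange (beyond web): d = 3.125 in → contributes +9.42368 in⁴
  bottom flange (beyond web): d = -3.125 in → contributes +9.42368 in⁴
Total I = 25.398 in⁴.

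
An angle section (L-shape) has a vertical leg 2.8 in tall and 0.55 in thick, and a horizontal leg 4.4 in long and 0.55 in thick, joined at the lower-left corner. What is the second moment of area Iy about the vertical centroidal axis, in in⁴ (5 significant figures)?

Iy ≈ 6.9696 in⁴

Decompose the section into non-overlapping parts with the origin at the bottom-left of its bounding rectangle.
Vertical leg: 0.55 × 2.8, A = 1.54 in², x = 0.275 in, Ī = 0.03882083 in⁴.
Horizontal leg (remainder): 3.85 × 0.55, A = 2.1175 in², x = 2.475 in, Ī = 2.615554 in⁴.
Centroid: x̄ = ΣA·x / ΣA = 1.548684 in.
Transfer each piece to the vertical centroidal axis using Ī + A·d² with d = x − 1.548684:
  vertical leg: d = -1.273684 in → contributes +2.537119 in⁴
  horizontal leg (remainder): d = 0.9263158 in → contributes +4.432498 in⁴
Total I = 6.969617 in⁴.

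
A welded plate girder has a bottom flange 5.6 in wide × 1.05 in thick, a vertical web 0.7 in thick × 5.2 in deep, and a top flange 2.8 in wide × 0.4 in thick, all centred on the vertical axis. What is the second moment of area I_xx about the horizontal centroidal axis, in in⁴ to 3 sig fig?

Decompose the section into non-overlapping parts with the origin at the bottom-left of its bounding rectangle.
Bottom plate: 5.6 × 1.05, A = 5.88 in², y = 0.525 in, Ī = 0.54023 in⁴.
Web plate: 0.7 × 5.2, A = 3.64 in², y = 3.65 in, Ī = 8.2021 in⁴.
Top plate: 2.8 × 0.4, A = 1.12 in², y = 6.45 in, Ī = 0.014933 in⁴.
Centroid: ȳ = ΣA·y / ΣA = 2.2178 in.
Transfer each piece to the horizontal centroidal axis using Ī + A·d² with d = y − 2.2178:
  bottom plate: d = -1.6928 in → contributes +17.389 in⁴
  web plate: d = 1.4322 in → contributes +15.669 in⁴
  top plate: d = 4.2322 in → contributes +20.076 in⁴
Total I = 53.134 in⁴.

I_xx ≈ 53.1 in⁴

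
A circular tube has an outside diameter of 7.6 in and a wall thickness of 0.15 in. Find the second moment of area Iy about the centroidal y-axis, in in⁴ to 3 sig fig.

Treat the section as a set of non-overlapping primitives; coordinates are from the bounding-box lower-left.
Outer circle: ⌀7.6, A = 45.365 in², x = 3.8 in, Ī = 163.77 in⁴.
Bore (subtracted): ⌀7.3, A = 41.854 in², x = 3.8 in, Ī = 139.4 in⁴.
By symmetry the centroid is at mid-width, x̄ = 3.8 in.
All pieces are centred on the centroidal y-axis, so I = ΣĪ (holes subtracted) = 24.367 in⁴.

Iy ≈ 24.4 in⁴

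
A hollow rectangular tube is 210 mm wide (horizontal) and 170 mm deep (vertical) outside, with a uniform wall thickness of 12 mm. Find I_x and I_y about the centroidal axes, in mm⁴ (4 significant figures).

Split into non-overlapping primitives; take the origin at the lower-left of the bounding box.
Outer rectangle: 210 × 170, A = 35 700 mm², y = 85 mm, Ī = 85 977 500 mm⁴.
Inner void (subtracted): 186 × 146, A = 27 156 mm², y = 85 mm, Ī = 48 238 108 mm⁴.
By symmetry the centroid is at mid-height, ȳ = 85 mm.
All pieces are centred on the centroidal x-axis, so I = ΣĪ (holes subtracted) = 37 739 392 mm⁴.
Repeating about the centroidal y-axis gives I_y = 52 906 752 mm⁴.

I_x ≈ 3.774 × 10⁷ mm⁴, I_y ≈ 5.291 × 10⁷ mm⁴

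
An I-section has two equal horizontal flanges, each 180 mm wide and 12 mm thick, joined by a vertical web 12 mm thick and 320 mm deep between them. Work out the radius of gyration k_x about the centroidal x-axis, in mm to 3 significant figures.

k_x ≈ 136 mm

Break the section into simple shapes (no overlaps), measuring from the bottom-left corner of the bounding box.
Bottom flange: 180 × 12, A = 2 160 mm², y = 6 mm, Ī = 25 920 mm⁴.
Web: 12 × 320, A = 3 840 mm², y = 172 mm, Ī = 32 768 000 mm⁴.
Top flange: 180 × 12, A = 2 160 mm², y = 338 mm, Ī = 25 920 mm⁴.
By symmetry the centroid is at mid-height, ȳ = 172 mm.
Transfer each piece to the centroidal x-axis using Ī + A·d² with d = y − 172:
  bottom flange: d = -166 mm → contributes +59 546 880 mm⁴
  web: d = 0 mm → contributes +32 768 000 mm⁴
  top flange: d = 166 mm → contributes +59 546 880 mm⁴
Total I = 151 861 760 mm⁴.
Radius of gyration: k = √(I/A) = √(151 861 760 / 8 160) = 136.42 mm.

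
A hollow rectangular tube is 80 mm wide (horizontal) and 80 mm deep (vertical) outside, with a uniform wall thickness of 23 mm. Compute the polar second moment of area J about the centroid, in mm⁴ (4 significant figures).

Decompose the section into non-overlapping parts with the origin at the bottom-left of its bounding rectangle.
Outer rectangle: 80 × 80, A = 6 400 mm², y = 40 mm, Ī = 3 413 333 mm⁴.
Inner void (subtracted): 34 × 34, A = 1 156 mm², y = 40 mm, Ī = 111 361 mm⁴.
By symmetry the centroid is at mid-height, ȳ = 40 mm.
All pieces are centred on the centroidal x-axis, so I = ΣĪ (holes subtracted) = 3 301 972 mm⁴.
Repeating about the centroidal y-axis gives I_y = 3 301 972 mm⁴.
Polar second moment: J = I_x + I_y = 6 603 944 mm⁴.

J ≈ 6.604 × 10⁶ mm⁴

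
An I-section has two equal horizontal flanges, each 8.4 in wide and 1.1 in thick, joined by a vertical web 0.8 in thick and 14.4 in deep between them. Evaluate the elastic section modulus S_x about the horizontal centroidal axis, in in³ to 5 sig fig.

S_x ≈ 157.94 in³

Treat the section as a set of non-overlapping primitives; coordinates are from the bounding-box lower-left.
Bottom flange: 8.4 × 1.1, A = 9.24 in², y = 0.55 in, Ī = 0.9317 in⁴.
Web: 0.8 × 14.4, A = 11.52 in², y = 8.3 in, Ī = 199.0656 in⁴.
Top flange: 8.4 × 1.1, A = 9.24 in², y = 16.05 in, Ī = 0.9317 in⁴.
By symmetry the centroid is at mid-height, ȳ = 8.3 in.
Transfer each piece to the horizontal centroidal axis using Ī + A·d² with d = y − 8.3:
  bottom flange: d = -7.75 in → contributes +555.9092 in⁴
  web: d = 0 in → contributes +199.0656 in⁴
  top flange: d = 7.75 in → contributes +555.9092 in⁴
Total I = 1310.884 in⁴.
Extreme fibre distance c = 8.3 in; S = I/c = 157.9378 in³.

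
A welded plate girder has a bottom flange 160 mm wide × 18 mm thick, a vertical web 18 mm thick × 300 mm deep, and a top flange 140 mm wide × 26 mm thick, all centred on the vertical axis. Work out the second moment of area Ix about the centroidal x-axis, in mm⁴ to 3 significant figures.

Ix ≈ 2.09 × 10⁸ mm⁴

Break the section into simple shapes (no overlaps), measuring from the bottom-left corner of the bounding box.
Bottom plate: 160 × 18, A = 2 880 mm², y = 9 mm, Ī = 77 760 mm⁴.
Web plate: 18 × 300, A = 5 400 mm², y = 168 mm, Ī = 40 500 000 mm⁴.
Top plate: 140 × 26, A = 3 640 mm², y = 331 mm, Ī = 205 053 mm⁴.
Centroid: ȳ = ΣA·y / ΣA = 179.36 mm.
Transfer each piece to the centroidal x-axis using Ī + A·d² with d = y − 179.36:
  bottom plate: d = -170.36 mm → contributes +83 661 723 mm⁴
  web plate: d = -11.359 mm → contributes +41 196 753 mm⁴
  top plate: d = 151.64 mm → contributes +83 906 761 mm⁴
Total I = 208 765 237 mm⁴.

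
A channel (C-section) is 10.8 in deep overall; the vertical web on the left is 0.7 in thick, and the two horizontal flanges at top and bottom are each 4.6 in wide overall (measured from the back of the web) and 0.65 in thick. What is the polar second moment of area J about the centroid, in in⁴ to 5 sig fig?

J ≈ 227.03 in⁴

Treat the section as a set of non-overlapping primitives; coordinates are from the bounding-box lower-left.
Web: 0.7 × 10.8, A = 7.56 in², y = 5.4 in, Ī = 73.4832 in⁴.
Top flange (beyond web): 3.9 × 0.65, A = 2.535 in², y = 10.475 in, Ī = 0.08925313 in⁴.
Bottom flange (beyond web): 3.9 × 0.65, A = 2.535 in², y = 0.325 in, Ī = 0.08925313 in⁴.
By symmetry the centroid is at mid-height, ȳ = 5.4 in.
Transfer each piece to the centroidal x-axis using Ī + A·d² with d = y − 5.4:
  web: d = 0 in → contributes +73.4832 in⁴
  top flange (beyond web): d = 5.075 in → contributes +65.37976 in⁴
  bottom flange (beyond web): d = -5.075 in → contributes +65.37976 in⁴
Total I = 204.2427 in⁴.
For the y-axis: x̄ = 1.273278 in.
Repeating about the centroidal y-axis gives I_y = 22.78888 in⁴.
Polar second moment: J = I_x + I_y = 227.0316 in⁴.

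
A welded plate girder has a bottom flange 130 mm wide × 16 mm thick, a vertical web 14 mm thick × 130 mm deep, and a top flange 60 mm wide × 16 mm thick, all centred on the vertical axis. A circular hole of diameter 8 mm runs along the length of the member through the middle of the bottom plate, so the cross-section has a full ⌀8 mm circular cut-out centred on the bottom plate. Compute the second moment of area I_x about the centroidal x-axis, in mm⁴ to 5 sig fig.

Treat the section as a set of non-overlapping primitives; coordinates are from the bounding-box lower-left.
Bottom plate: 130 × 16, A = 2 080 mm², y = 8 mm, Ī = 44373.33 mm⁴.
Web plate: 14 × 130, A = 1 820 mm², y = 81 mm, Ī = 2 563 167 mm⁴.
Top plate: 60 × 16, A = 960 mm², y = 154 mm, Ī = 20 480 mm⁴.
Hole (subtracted): ⌀8, A = 50.26548 mm², y = 8 mm, Ī = 201.0619 mm⁴.
Centroid: ȳ = ΣA·y / ΣA = 64.76405 mm.
Transfer each piece to the centroidal x-axis using Ī + A·d² with d = y − 64.76405:
  bottom plate: d = -56.76405 mm → contributes +6 746 460 mm⁴
  web plate: d = 16.23595 mm → contributes +3 042 930 mm⁴
  top plate: d = 89.23595 mm → contributes +7 665 013 mm⁴
  hole: d = -56.76405 mm → contributes −162164.3 mm⁴
Total I = 17 292 239 mm⁴.

I_x ≈ 1.7292 × 10⁷ mm⁴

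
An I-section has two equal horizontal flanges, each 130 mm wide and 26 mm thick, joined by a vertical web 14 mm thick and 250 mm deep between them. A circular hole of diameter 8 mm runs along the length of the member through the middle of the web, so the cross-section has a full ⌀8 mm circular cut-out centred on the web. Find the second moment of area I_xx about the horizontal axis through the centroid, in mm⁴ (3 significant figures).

I_xx ≈ 1.47 × 10⁸ mm⁴

Decompose the section into non-overlapping parts with the origin at the bottom-left of its bounding rectangle.
Bottom flange: 130 × 26, A = 3 380 mm², y = 13 mm, Ī = 190 407 mm⁴.
Web: 14 × 250, A = 3 500 mm², y = 151 mm, Ī = 18 229 167 mm⁴.
Top flange: 130 × 26, A = 3 380 mm², y = 289 mm, Ī = 190 407 mm⁴.
Hole (subtracted): ⌀8, A = 50.265 mm², y = 151 mm, Ī = 201.06 mm⁴.
By symmetry the centroid is at mid-height, ȳ = 151 mm.
Transfer each piece to the horizontal axis through the centroid using Ī + A·d² with d = y − 151:
  bottom flange: d = -138 mm → contributes +64 559 127 mm⁴
  web: d = 0 mm → contributes +18 229 167 mm⁴
  top flange: d = 138 mm → contributes +64 559 127 mm⁴
  hole: d = 0 mm → contributes −201.06 mm⁴
Total I = 147 347 219 mm⁴.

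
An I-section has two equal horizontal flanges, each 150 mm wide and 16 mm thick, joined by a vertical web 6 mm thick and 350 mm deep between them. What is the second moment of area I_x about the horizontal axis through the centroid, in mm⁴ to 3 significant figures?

Break the section into simple shapes (no overlaps), measuring from the bottom-left corner of the bounding box.
Bottom flange: 150 × 16, A = 2 400 mm², y = 8 mm, Ī = 51 200 mm⁴.
Web: 6 × 350, A = 2 100 mm², y = 191 mm, Ī = 21 437 500 mm⁴.
Top flange: 150 × 16, A = 2 400 mm², y = 374 mm, Ī = 51 200 mm⁴.
By symmetry the centroid is at mid-height, ȳ = 191 mm.
Transfer each piece to the horizontal axis through the centroid using Ī + A·d² with d = y − 191:
  bottom flange: d = -183 mm → contributes +80 424 800 mm⁴
  web: d = 0 mm → contributes +21 437 500 mm⁴
  top flange: d = 183 mm → contributes +80 424 800 mm⁴
Total I = 182 287 100 mm⁴.

I_x ≈ 1.82 × 10⁸ mm⁴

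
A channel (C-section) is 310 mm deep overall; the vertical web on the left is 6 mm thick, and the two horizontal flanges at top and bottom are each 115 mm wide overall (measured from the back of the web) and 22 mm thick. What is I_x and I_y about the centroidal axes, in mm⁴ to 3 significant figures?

I_x ≈ 1.15 × 10⁸ mm⁴, I_y ≈ 9.19 × 10⁶ mm⁴

Treat the section as a set of non-overlapping primitives; coordinates are from the bounding-box lower-left.
Web: 6 × 310, A = 1 860 mm², y = 155 mm, Ī = 14 895 500 mm⁴.
Top flange (beyond web): 109 × 22, A = 2 398 mm², y = 299 mm, Ī = 96 719 mm⁴.
Bottom flange (beyond web): 109 × 22, A = 2 398 mm², y = 11 mm, Ī = 96 719 mm⁴.
By symmetry the centroid is at mid-height, ȳ = 155 mm.
Transfer each piece to the centroidal x-axis using Ī + A·d² with d = y − 155:
  web: d = 0 mm → contributes +14 895 500 mm⁴
  top flange (beyond web): d = 144 mm → contributes +49 821 647 mm⁴
  bottom flange (beyond web): d = -144 mm → contributes +49 821 647 mm⁴
Total I = 114 538 795 mm⁴.
For the y-axis: x̄ = 44.432 mm.
Repeating about the centroidal y-axis gives I_y = 9 185 150 mm⁴.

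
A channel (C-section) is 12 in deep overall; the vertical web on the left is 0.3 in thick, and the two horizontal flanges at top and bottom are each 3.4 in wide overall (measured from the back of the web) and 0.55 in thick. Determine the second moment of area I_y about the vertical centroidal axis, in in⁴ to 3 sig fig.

I_y ≈ 7.82 in⁴

Treat the section as a set of non-overlapping primitives; coordinates are from the bounding-box lower-left.
Web: 0.3 × 12, A = 3.6 in², x = 0.15 in, Ī = 0.027 in⁴.
Top flange (beyond web): 3.1 × 0.55, A = 1.705 in², x = 1.85 in, Ī = 1.3654 in⁴.
Bottom flange (beyond web): 3.1 × 0.55, A = 1.705 in², x = 1.85 in, Ī = 1.3654 in⁴.
Centroid: x̄ = ΣA·x / ΣA = 0.97696 in.
Transfer each piece to the vertical centroidal axis using Ī + A·d² with d = x − 0.97696:
  web: d = -0.82696 in → contributes +2.4889 in⁴
  top flange (beyond web): d = 0.87304 in → contributes +2.665 in⁴
  bottom flange (beyond web): d = 0.87304 in → contributes +2.665 in⁴
Total I = 7.8188 in⁴.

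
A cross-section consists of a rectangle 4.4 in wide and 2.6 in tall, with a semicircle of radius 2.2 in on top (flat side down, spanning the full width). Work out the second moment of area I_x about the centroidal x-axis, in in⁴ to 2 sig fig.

I_x ≈ 32 in⁴

Treat the section as a set of non-overlapping primitives; coordinates are from the bounding-box lower-left.
Rectangular body: 4.4 × 2.6, A = 11.44 in², y = 1.3 in, Ī = 6.445 in⁴.
Semicircular cap: semicircle r = 2.2, A = 7.603 in², y = 3.534 in, Ī = 2.571 in⁴.
Centroid: ȳ = ΣA·y / ΣA = 2.192 in.
Transfer each piece to the centroidal x-axis using Ī + A·d² with d = y − 2.192:
  rectangular body: d = -0.8918 in → contributes +15.54 in⁴
  semicircular cap: d = 1.342 in → contributes +16.26 in⁴
Total I = 31.8 in⁴.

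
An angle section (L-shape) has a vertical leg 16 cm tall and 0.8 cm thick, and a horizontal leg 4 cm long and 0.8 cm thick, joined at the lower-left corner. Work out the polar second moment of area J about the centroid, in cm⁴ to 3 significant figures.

J ≈ 408 cm⁴

Split into non-overlapping primitives; take the origin at the lower-left of the bounding box.
Vertical leg: 0.8 × 16, A = 12.8 cm², y = 8 cm, Ī = 273.07 cm⁴.
Horizontal leg (remainder): 3.2 × 0.8, A = 2.56 cm², y = 0.4 cm, Ī = 0.13653 cm⁴.
Centroid: ȳ = ΣA·y / ΣA = 6.7333 cm.
Transfer each piece to the centroidal x-axis using Ī + A·d² with d = y − 6.7333:
  vertical leg: d = 1.2667 cm → contributes +293.6 cm⁴
  horizontal leg (remainder): d = -6.3333 cm → contributes +102.82 cm⁴
Total I = 396.42 cm⁴.
For the y-axis: x̄ = 0.73333 cm.
Repeating about the centroidal y-axis gives I_y = 11.401 cm⁴.
Polar second moment: J = I_x + I_y = 407.83 cm⁴.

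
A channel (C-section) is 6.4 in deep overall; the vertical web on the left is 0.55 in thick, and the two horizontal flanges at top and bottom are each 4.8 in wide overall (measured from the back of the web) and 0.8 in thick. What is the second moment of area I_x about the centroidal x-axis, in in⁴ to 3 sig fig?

I_x ≈ 65.7 in⁴

Split into non-overlapping primitives; take the origin at the lower-left of the bounding box.
Web: 0.55 × 6.4, A = 3.52 in², y = 3.2 in, Ī = 12.015 in⁴.
Top flange (beyond web): 4.25 × 0.8, A = 3.4 in², y = 6 in, Ī = 0.18133 in⁴.
Bottom flange (beyond web): 4.25 × 0.8, A = 3.4 in², y = 0.4 in, Ī = 0.18133 in⁴.
By symmetry the centroid is at mid-height, ȳ = 3.2 in.
Transfer each piece to the centroidal x-axis using Ī + A·d² with d = y − 3.2:
  web: d = 0 in → contributes +12.015 in⁴
  top flange (beyond web): d = 2.8 in → contributes +26.837 in⁴
  bottom flange (beyond web): d = -2.8 in → contributes +26.837 in⁴
Total I = 65.69 in⁴.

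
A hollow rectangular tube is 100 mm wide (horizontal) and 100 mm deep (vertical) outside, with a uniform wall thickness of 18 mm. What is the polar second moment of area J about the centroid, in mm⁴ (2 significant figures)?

J ≈ 1.4 × 10⁷ mm⁴

Split into non-overlapping primitives; take the origin at the lower-left of the bounding box.
Outer rectangle: 100 × 100, A = 10 000 mm², y = 50 mm, Ī = 8 333 333 mm⁴.
Inner void (subtracted): 64 × 64, A = 4 096 mm², y = 50 mm, Ī = 1 398 101 mm⁴.
By symmetry the centroid is at mid-height, ȳ = 50 mm.
All pieces are centred on the centroidal x-axis, so I = ΣĪ (holes subtracted) = 6 935 232 mm⁴.
Repeating about the centroidal y-axis gives I_y = 6 935 232 mm⁴.
Polar second moment: J = I_x + I_y = 13 870 464 mm⁴.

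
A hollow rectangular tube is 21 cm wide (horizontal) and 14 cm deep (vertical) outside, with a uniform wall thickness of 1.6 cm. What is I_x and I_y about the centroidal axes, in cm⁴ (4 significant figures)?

I_x ≈ 2933 cm⁴, I_y ≈ 5729 cm⁴

Split into non-overlapping primitives; take the origin at the lower-left of the bounding box.
Outer rectangle: 21 × 14, A = 294 cm², y = 7 cm, Ī = 4 802 cm⁴.
Inner void (subtracted): 17.8 × 10.8, A = 192.24 cm², y = 7 cm, Ī = 1868.57 cm⁴.
By symmetry the centroid is at mid-height, ȳ = 7 cm.
All pieces are centred on the centroidal x-axis, so I = ΣĪ (holes subtracted) = 2933.43 cm⁴.
Repeating about the centroidal y-axis gives I_y = 5728.72 cm⁴.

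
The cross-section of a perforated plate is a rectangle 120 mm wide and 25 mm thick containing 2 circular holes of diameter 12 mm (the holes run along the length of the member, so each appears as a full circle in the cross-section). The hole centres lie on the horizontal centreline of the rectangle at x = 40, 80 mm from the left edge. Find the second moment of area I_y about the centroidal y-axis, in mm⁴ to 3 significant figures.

Decompose the section into non-overlapping parts with the origin at the bottom-left of its bounding rectangle.
Plate: 120 × 25, A = 3 000 mm², x = 60 mm, Ī = 3 600 000 mm⁴.
Hole 1 (subtracted): ⌀12, A = 113.1 mm², x = 40 mm, Ī = 1017.9 mm⁴.
Hole 2 (subtracted): ⌀12, A = 113.1 mm², x = 80 mm, Ī = 1017.9 mm⁴.
By symmetry the centroid is at mid-width, x̄ = 60 mm.
Transfer each piece to the centroidal y-axis using Ī + A·d² with d = x − 60:
  plate: d = 0 mm → contributes +3 600 000 mm⁴
  hole 1: d = -20 mm → contributes −46 257 mm⁴
  hole 2: d = 20 mm → contributes −46 257 mm⁴
Total I = 3 507 486 mm⁴.

I_y ≈ 3.51 × 10⁶ mm⁴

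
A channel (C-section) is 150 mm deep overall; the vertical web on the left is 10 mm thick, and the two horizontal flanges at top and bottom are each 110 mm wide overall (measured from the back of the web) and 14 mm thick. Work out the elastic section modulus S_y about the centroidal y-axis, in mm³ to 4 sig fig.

S_y ≈ 7.661 × 10⁴ mm³

Split into non-overlapping primitives; take the origin at the lower-left of the bounding box.
Web: 10 × 150, A = 1 500 mm², x = 5 mm, Ī = 12 500 mm⁴.
Top flange (beyond web): 100 × 14, A = 1 400 mm², x = 60 mm, Ī = 1 166 667 mm⁴.
Bottom flange (beyond web): 100 × 14, A = 1 400 mm², x = 60 mm, Ī = 1 166 667 mm⁴.
Centroid: x̄ = ΣA·x / ΣA = 40.814 mm.
Transfer each piece to the centroidal y-axis using Ī + A·d² with d = x − 40.814:
  web: d = -35.814 mm → contributes +1 936 459 mm⁴
  top flange (beyond web): d = 19.186 mm → contributes +1 682 013 mm⁴
  bottom flange (beyond web): d = 19.186 mm → contributes +1 682 013 mm⁴
Total I = 5 300 484 mm⁴.
Extreme fibre distance c = 69.186 mm; S = I/c = 76 612 mm³.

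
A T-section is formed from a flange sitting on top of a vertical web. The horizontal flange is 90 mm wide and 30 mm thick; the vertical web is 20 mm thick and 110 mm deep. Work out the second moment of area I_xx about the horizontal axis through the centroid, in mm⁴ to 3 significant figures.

I_xx ≈ 8.36 × 10⁶ mm⁴

Break the section into simple shapes (no overlaps), measuring from the bottom-left corner of the bounding box.
Flange: 90 × 30, A = 2 700 mm², y = 125 mm, Ī = 202 500 mm⁴.
Web: 20 × 110, A = 2 200 mm², y = 55 mm, Ī = 2 218 333 mm⁴.
Centroid: ȳ = ΣA·y / ΣA = 93.571 mm.
Transfer each piece to the horizontal axis through the centroid using Ī + A·d² with d = y − 93.571:
  flange: d = 31.429 mm → contributes +2 869 439 mm⁴
  web: d = -38.571 mm → contributes +5 491 395 mm⁴
Total I = 8 360 833 mm⁴.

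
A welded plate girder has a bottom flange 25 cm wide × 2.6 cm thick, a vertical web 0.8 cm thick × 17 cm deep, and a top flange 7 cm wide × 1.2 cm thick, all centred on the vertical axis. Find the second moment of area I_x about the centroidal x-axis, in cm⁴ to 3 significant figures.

Split into non-overlapping primitives; take the origin at the lower-left of the bounding box.
Bottom plate: 25 × 2.6, A = 65 cm², y = 1.3 cm, Ī = 36.617 cm⁴.
Web plate: 0.8 × 17, A = 13.6 cm², y = 11.1 cm, Ī = 327.53 cm⁴.
Top plate: 7 × 1.2, A = 8.4 cm², y = 20.2 cm, Ī = 1.008 cm⁴.
Centroid: ȳ = ΣA·y / ΣA = 4.6568 cm.
Transfer each piece to the centroidal x-axis using Ī + A·d² with d = y − 4.6568:
  bottom plate: d = -3.3568 cm → contributes +769.04 cm⁴
  web plate: d = 6.4432 cm → contributes +892.14 cm⁴
  top plate: d = 15.543 cm → contributes +2030.4 cm⁴
Total I = 3691.6 cm⁴.

I_x ≈ 3690 cm⁴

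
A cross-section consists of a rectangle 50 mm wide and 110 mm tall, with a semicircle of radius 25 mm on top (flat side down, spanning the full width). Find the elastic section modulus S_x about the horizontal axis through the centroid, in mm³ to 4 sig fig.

S_x ≈ 1.310 × 10⁵ mm³

Decompose the section into non-overlapping parts with the origin at the bottom-left of its bounding rectangle.
Rectangular body: 50 × 110, A = 5 500 mm², y = 55 mm, Ī = 5 545 833 mm⁴.
Semicircular cap: semicircle r = 25, A = 981.748 mm², y = 120.61 mm, Ī = 42873.8 mm⁴.
Centroid: ȳ = ΣA·y / ΣA = 64.9376 mm.
Transfer each piece to the horizontal axis through the centroid using Ī + A·d² with d = y − 64.9376:
  rectangular body: d = -9.93757 mm → contributes +6 088 987 mm⁴
  semicircular cap: d = 55.6728 mm → contributes +3 085 758 mm⁴
Total I = 9 174 745 mm⁴.
Extreme fibre distance c = 70.0624 mm; S = I/c = 130 951 mm³.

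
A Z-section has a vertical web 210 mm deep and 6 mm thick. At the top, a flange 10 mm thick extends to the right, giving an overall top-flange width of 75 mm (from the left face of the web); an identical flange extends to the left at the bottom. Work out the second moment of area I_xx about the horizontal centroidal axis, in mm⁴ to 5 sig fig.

Split into non-overlapping primitives; take the origin at the lower-left of the bounding box.
Web: 6 × 210, A = 1 260 mm², y = 105 mm, Ī = 4 630 500 mm⁴.
Top flange (beyond web): 69 × 10, A = 690 mm², y = 205 mm, Ī = 5 750 mm⁴.
Bottom flange (beyond web): 69 × 10, A = 690 mm², y = 5 mm, Ī = 5 750 mm⁴.
Centroid: ȳ = ΣA·y / ΣA = 105 mm.
Transfer each piece to the horizontal centroidal axis using Ī + A·d² with d = y − 105:
  web: d = 0 mm → contributes +4 630 500 mm⁴
  top flange (beyond web): d = 100 mm → contributes +6 905 750 mm⁴
  bottom flange (beyond web): d = -100 mm → contributes +6 905 750 mm⁴
Total I = 18 442 000 mm⁴.

I_xx ≈ 1.8442 × 10⁷ mm⁴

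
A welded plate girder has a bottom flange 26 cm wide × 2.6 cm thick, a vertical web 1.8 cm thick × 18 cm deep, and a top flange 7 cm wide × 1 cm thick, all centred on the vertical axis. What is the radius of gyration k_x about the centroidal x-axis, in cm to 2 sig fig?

Decompose the section into non-overlapping parts with the origin at the bottom-left of its bounding rectangle.
Bottom plate: 26 × 2.6, A = 67.6 cm², y = 1.3 cm, Ī = 38.08 cm⁴.
Web plate: 1.8 × 18, A = 32.4 cm², y = 11.6 cm, Ī = 874.8 cm⁴.
Top plate: 7 × 1, A = 7 cm², y = 21.1 cm, Ī = 0.5833 cm⁴.
Centroid: ȳ = ΣA·y / ΣA = 5.714 cm.
Transfer each piece to the centroidal x-axis using Ī + A·d² with d = y − 5.714:
  bottom plate: d = -4.414 cm → contributes +1 355 cm⁴
  web plate: d = 5.886 cm → contributes +1 997 cm⁴
  top plate: d = 15.39 cm → contributes +1 658 cm⁴
Total I = 5 010 cm⁴.
Radius of gyration: k = √(I/A) = √(5 010 / 107) = 6.843 cm.

k_x ≈ 6.8 cm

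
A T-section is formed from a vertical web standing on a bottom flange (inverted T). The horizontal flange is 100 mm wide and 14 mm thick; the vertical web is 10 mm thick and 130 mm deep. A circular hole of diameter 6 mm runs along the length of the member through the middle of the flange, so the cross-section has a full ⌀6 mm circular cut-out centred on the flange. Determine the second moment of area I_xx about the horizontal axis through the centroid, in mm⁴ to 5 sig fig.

I_xx ≈ 5.3137 × 10⁶ mm⁴

Decompose the section into non-overlapping parts with the origin at the bottom-left of its bounding rectangle.
Flange: 100 × 14, A = 1 400 mm², y = 7 mm, Ī = 22866.67 mm⁴.
Web: 10 × 130, A = 1 300 mm², y = 79 mm, Ī = 1 830 833 mm⁴.
Hole (subtracted): ⌀6, A = 28.27433 mm², y = 7 mm, Ī = 63.61725 mm⁴.
Centroid: ȳ = ΣA·y / ΣA = 42.03354 mm.
Transfer each piece to the horizontal axis through the centroid using Ī + A·d² with d = y − 42.03354:
  flange: d = -35.03354 mm → contributes +1 741 155 mm⁴
  web: d = 36.96646 mm → contributes +3 607 309 mm⁴
  hole: d = -35.03354 mm → contributes −34766.08 mm⁴
Total I = 5 313 697 mm⁴.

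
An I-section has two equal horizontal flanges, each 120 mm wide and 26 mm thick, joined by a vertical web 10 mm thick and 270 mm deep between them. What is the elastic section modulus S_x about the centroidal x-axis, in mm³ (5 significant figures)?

S_x ≈ 9.5301 × 10⁵ mm³

Treat the section as a set of non-overlapping primitives; coordinates are from the bounding-box lower-left.
Bottom flange: 120 × 26, A = 3 120 mm², y = 13 mm, Ī = 175 760 mm⁴.
Web: 10 × 270, A = 2 700 mm², y = 161 mm, Ī = 16 402 500 mm⁴.
Top flange: 120 × 26, A = 3 120 mm², y = 309 mm, Ī = 175 760 mm⁴.
By symmetry the centroid is at mid-height, ȳ = 161 mm.
Transfer each piece to the centroidal x-axis using Ī + A·d² with d = y − 161:
  bottom flange: d = -148 mm → contributes +68 516 240 mm⁴
  web: d = 0 mm → contributes +16 402 500 mm⁴
  top flange: d = 148 mm → contributes +68 516 240 mm⁴
Total I = 153 434 980 mm⁴.
Extreme fibre distance c = 161 mm; S = I/c = 953012.3 mm³.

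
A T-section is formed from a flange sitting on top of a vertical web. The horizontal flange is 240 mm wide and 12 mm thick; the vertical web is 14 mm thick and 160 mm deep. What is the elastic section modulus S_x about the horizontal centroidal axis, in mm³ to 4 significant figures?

Decompose the section into non-overlapping parts with the origin at the bottom-left of its bounding rectangle.
Flange: 240 × 12, A = 2 880 mm², y = 166 mm, Ī = 34 560 mm⁴.
Web: 14 × 160, A = 2 240 mm², y = 80 mm, Ī = 4 778 667 mm⁴.
Centroid: ȳ = ΣA·y / ΣA = 128.375 mm.
Transfer each piece to the horizontal centroidal axis using Ī + A·d² with d = y − 128.375:
  flange: d = 37.625 mm → contributes +4 111 605 mm⁴
  web: d = -48.375 mm → contributes +10 020 582 mm⁴
Total I = 14 132 187 mm⁴.
Extreme fibre distance c = 128.375 mm; S = I/c = 110 085 mm³.

S_x ≈ 1.101 × 10⁵ mm³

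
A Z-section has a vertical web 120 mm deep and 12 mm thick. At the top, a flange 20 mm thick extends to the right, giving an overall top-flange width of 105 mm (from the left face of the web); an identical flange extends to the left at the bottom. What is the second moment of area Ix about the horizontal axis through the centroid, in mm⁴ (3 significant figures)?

Ix ≈ 1.12 × 10⁷ mm⁴

Decompose the section into non-overlapping parts with the origin at the bottom-left of its bounding rectangle.
Web: 12 × 120, A = 1 440 mm², y = 60 mm, Ī = 1 728 000 mm⁴.
Top flange (beyond web): 93 × 20, A = 1 860 mm², y = 110 mm, Ī = 62 000 mm⁴.
Bottom flange (beyond web): 93 × 20, A = 1 860 mm², y = 10 mm, Ī = 62 000 mm⁴.
Centroid: ȳ = ΣA·y / ΣA = 60 mm.
Transfer each piece to the horizontal axis through the centroid using Ī + A·d² with d = y − 60:
  web: d = 0 mm → contributes +1 728 000 mm⁴
  top flange (beyond web): d = 50 mm → contributes +4 712 000 mm⁴
  bottom flange (beyond web): d = -50 mm → contributes +4 712 000 mm⁴
Total I = 11 152 000 mm⁴.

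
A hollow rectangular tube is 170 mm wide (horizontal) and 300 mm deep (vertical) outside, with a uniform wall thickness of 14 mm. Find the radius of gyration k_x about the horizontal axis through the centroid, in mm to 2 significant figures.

Split into non-overlapping primitives; take the origin at the lower-left of the bounding box.
Outer rectangle: 170 × 300, A = 51 000 mm², y = 150 mm, Ī = 382 500 000 mm⁴.
Inner void (subtracted): 142 × 272, A = 38 624 mm², y = 150 mm, Ī = 238 129 835 mm⁴.
By symmetry the centroid is at mid-height, ȳ = 150 mm.
All pieces are centred on the horizontal axis through the centroid, so I = ΣĪ (holes subtracted) = 144 370 165 mm⁴.
Radius of gyration: k = √(I/A) = √(144 370 165 / 12 376) = 108 mm.

k_x ≈ 110 mm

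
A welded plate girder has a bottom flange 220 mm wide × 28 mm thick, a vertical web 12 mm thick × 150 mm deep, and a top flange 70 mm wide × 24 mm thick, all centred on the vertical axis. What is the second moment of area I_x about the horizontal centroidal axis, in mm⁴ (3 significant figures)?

I_x ≈ 4.86 × 10⁷ mm⁴

Break the section into simple shapes (no overlaps), measuring from the bottom-left corner of the bounding box.
Bottom plate: 220 × 28, A = 6 160 mm², y = 14 mm, Ī = 402 453 mm⁴.
Web plate: 12 × 150, A = 1 800 mm², y = 103 mm, Ī = 3 375 000 mm⁴.
Top plate: 70 × 24, A = 1 680 mm², y = 190 mm, Ī = 80 640 mm⁴.
Centroid: ȳ = ΣA·y / ΣA = 61.29 mm.
Transfer each piece to the horizontal centroidal axis using Ī + A·d² with d = y − 61.29:
  bottom plate: d = -47.29 mm → contributes +14 178 599 mm⁴
  web plate: d = 41.71 mm → contributes +6 506 435 mm⁴
  top plate: d = 128.71 mm → contributes +27 911 766 mm⁴
Total I = 48 596 800 mm⁴.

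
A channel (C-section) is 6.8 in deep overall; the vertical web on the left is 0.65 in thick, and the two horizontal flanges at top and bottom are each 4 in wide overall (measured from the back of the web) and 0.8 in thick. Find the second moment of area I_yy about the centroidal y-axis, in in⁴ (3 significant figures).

I_yy ≈ 14.9 in⁴

Decompose the section into non-overlapping parts with the origin at the bottom-left of its bounding rectangle.
Web: 0.65 × 6.8, A = 4.42 in², x = 0.325 in, Ī = 0.15562 in⁴.
Top flange (beyond web): 3.35 × 0.8, A = 2.68 in², x = 2.325 in, Ī = 2.5064 in⁴.
Bottom flange (beyond web): 3.35 × 0.8, A = 2.68 in², x = 2.325 in, Ī = 2.5064 in⁴.
Centroid: x̄ = ΣA·x / ΣA = 1.4211 in.
Transfer each piece to the centroidal y-axis using Ī + A·d² with d = x − 1.4211:
  web: d = -1.0961 in → contributes +5.4661 in⁴
  top flange (beyond web): d = 0.90389 in → contributes +4.6959 in⁴
  bottom flange (beyond web): d = 0.90389 in → contributes +4.6959 in⁴
Total I = 14.858 in⁴.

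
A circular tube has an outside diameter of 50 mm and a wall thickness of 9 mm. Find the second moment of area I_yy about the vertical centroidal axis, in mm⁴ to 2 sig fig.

Break the section into simple shapes (no overlaps), measuring from the bottom-left corner of the bounding box.
Outer circle: ⌀50, A = 1 963 mm², x = 25 mm, Ī = 306 796 mm⁴.
Bore (subtracted): ⌀32, A = 804.2 mm², x = 25 mm, Ī = 51 472 mm⁴.
By symmetry the centroid is at mid-width, x̄ = 25 mm.
All pieces are centred on the vertical centroidal axis, so I = ΣĪ (holes subtracted) = 255 324 mm⁴.

I_yy ≈ 2.6 × 10⁵ mm⁴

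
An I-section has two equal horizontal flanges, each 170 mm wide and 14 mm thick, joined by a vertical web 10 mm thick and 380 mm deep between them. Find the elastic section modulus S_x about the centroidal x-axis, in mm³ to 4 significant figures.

S_x ≈ 1.130 × 10⁶ mm³

Break the section into simple shapes (no overlaps), measuring from the bottom-left corner of the bounding box.
Bottom flange: 170 × 14, A = 2 380 mm², y = 7 mm, Ī = 38873.3 mm⁴.
Web: 10 × 380, A = 3 800 mm², y = 204 mm, Ī = 45 726 667 mm⁴.
Top flange: 170 × 14, A = 2 380 mm², y = 401 mm, Ī = 38873.3 mm⁴.
By symmetry the centroid is at mid-height, ȳ = 204 mm.
Transfer each piece to the centroidal x-axis using Ī + A·d² with d = y − 204:
  bottom flange: d = -197 mm → contributes +92 404 293 mm⁴
  web: d = 0 mm → contributes +45 726 667 mm⁴
  top flange: d = 197 mm → contributes +92 404 293 mm⁴
Total I = 230 535 253 mm⁴.
Extreme fibre distance c = 204 mm; S = I/c = 1 130 075 mm³.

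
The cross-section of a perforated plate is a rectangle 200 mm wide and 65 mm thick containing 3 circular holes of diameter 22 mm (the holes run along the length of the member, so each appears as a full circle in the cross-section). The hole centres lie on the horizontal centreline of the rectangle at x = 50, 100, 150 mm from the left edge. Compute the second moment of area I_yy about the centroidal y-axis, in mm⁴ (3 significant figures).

I_yy ≈ 4.14 × 10⁷ mm⁴

Treat the section as a set of non-overlapping primitives; coordinates are from the bounding-box lower-left.
Plate: 200 × 65, A = 13 000 mm², x = 100 mm, Ī = 43 333 333 mm⁴.
Hole 1 (subtracted): ⌀22, A = 380.13 mm², x = 50 mm, Ī = 11 499 mm⁴.
Hole 2 (subtracted): ⌀22, A = 380.13 mm², x = 100 mm, Ī = 11 499 mm⁴.
Hole 3 (subtracted): ⌀22, A = 380.13 mm², x = 150 mm, Ī = 11 499 mm⁴.
By symmetry the centroid is at mid-width, x̄ = 100 mm.
Transfer each piece to the centroidal y-axis using Ī + A·d² with d = x − 100:
  plate: d = 0 mm → contributes +43 333 333 mm⁴
  hole 1: d = -50 mm → contributes −961 831 mm⁴
  hole 2: d = 0 mm → contributes −11 499 mm⁴
  hole 3: d = 50 mm → contributes −961 831 mm⁴
Total I = 41 398 173 mm⁴.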